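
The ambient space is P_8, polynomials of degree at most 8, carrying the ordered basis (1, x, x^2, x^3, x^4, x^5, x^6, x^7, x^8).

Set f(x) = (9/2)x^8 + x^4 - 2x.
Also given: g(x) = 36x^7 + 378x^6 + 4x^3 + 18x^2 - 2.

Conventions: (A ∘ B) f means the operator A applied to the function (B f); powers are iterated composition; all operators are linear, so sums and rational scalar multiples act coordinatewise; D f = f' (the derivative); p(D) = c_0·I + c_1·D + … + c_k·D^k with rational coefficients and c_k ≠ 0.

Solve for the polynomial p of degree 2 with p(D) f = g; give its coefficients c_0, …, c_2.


p(D) = D + (3/2)·D^2, i.e. c_0 = 0, c_1 = 1, c_2 = 3/2

D^0 f = (9/2)x^8 + x^4 - 2x
D^1 f = 36x^7 + 4x^3 - 2
D^2 f = 252x^6 + 12x^2
matching coefficients of g against c_0 f + c_1 Df + … from the top degree down determines the c_i
solution: c_0 = 0, c_1 = 1, c_2 = 3/2


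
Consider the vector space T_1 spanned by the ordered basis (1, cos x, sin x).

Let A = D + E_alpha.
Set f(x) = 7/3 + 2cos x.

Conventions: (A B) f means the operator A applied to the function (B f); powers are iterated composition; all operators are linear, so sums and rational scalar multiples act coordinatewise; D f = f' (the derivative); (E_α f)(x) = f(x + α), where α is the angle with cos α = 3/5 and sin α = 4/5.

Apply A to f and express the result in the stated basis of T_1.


the result is g(x) = 7/3 + (6/5)cos x - (18/5)sin x

D f = -2sin x
E_alpha f = 7/3 + (6/5)cos x - (8/5)sin x
(D + E_alpha) f = 7/3 + (6/5)cos x - (18/5)sin x


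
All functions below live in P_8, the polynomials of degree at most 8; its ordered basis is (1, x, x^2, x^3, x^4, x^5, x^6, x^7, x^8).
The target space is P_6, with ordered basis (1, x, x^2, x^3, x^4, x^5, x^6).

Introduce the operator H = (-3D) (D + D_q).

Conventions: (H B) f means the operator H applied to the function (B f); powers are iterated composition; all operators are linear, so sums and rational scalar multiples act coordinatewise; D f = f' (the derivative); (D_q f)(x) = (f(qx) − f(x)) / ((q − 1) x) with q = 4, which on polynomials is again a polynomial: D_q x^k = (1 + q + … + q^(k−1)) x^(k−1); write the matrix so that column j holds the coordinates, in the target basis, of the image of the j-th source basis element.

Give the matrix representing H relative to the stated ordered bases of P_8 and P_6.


the matrix is [[0, 0, -21, 0, 0, 0, 0, 0, 0]; [0, 0, 0, -144, 0, 0, 0, 0, 0]; [0, 0, 0, 0, -801, 0, 0, 0, 0]; [0, 0, 0, 0, 0, -4152, 0, 0, 0]; [0, 0, 0, 0, 0, 0, -20565, 0, 0]; [0, 0, 0, 0, 0, 0, 0, -98424, 0]; [0, 0, 0, 0, 0, 0, 0, 0, -458913]] (rows listed top to bottom)

image of 1: 0
image of x: 0
image of x^2: -21
image of x^3: -144x
image of x^4: -801x^2
image of x^5: -4152x^3
image of x^6: -20565x^4
image of x^7: -98424x^5
image of x^8: -458913x^6
each image's coordinates form column j of the matrix


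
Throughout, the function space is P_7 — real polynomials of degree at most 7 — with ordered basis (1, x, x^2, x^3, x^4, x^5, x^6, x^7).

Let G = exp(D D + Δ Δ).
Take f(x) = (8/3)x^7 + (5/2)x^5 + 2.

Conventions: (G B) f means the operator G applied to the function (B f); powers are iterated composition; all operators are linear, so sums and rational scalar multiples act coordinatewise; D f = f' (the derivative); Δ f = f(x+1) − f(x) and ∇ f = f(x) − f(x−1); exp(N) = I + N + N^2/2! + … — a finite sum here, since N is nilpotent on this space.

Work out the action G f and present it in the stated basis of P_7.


order-1 term: 224x^5 + 560x^4 + (4220/3)x^3 + 1830x^2 + (3997/3)x + 411
order-2 term: 4480x^3 + 13440x^2 + 23000x + 15160
order-3 term: 17920x + 26880
the series for exp(D D + Δ Δ) f terminates at order 3
exp(D D + Δ Δ) f = (8/3)x^7 + (453/2)x^5 + 560x^4 + (17660/3)x^3 + 15270x^2 + (126757/3)x + 42453

g(x) = (8/3)x^7 + (453/2)x^5 + 560x^4 + (17660/3)x^3 + 15270x^2 + (126757/3)x + 42453


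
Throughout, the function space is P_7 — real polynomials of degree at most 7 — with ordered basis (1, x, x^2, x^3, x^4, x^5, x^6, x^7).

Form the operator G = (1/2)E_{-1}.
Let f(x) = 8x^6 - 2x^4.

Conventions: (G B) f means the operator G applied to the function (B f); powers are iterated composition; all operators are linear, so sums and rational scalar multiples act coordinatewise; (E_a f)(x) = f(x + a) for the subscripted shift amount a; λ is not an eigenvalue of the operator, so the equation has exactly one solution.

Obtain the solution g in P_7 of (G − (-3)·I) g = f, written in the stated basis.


the image equals g(x) = (16/7)x^6 + (96/49)x^5 - (1396/343)x^4 + (3376/2401)x^3 + (33480/16807)x^2 - (211696/117649)x + 159780/823543

write g with unknown coordinates in the stated basis and equate coefficients in (G − (-3)·I) g = f
solving from the highest basis element down gives g = (16/7)x^6 + (96/49)x^5 - (1396/343)x^4 + (3376/2401)x^3 + (33480/16807)x^2 - (211696/117649)x + 159780/823543
check: G g = (8/7)x^6 - (288/49)x^5 + (3502/343)x^4 - (10128/2401)x^3 - (100440/16807)x^2 + (635088/117649)x - 479340/823543
so G g − (-3)·g = 8x^6 - 2x^4 = f ✓


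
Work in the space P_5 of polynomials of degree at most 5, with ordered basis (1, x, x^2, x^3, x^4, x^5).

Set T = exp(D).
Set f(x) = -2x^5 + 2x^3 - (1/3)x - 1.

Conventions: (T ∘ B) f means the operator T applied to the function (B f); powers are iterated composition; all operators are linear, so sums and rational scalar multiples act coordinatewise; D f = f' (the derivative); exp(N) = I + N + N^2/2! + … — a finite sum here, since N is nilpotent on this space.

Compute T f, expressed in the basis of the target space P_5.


order-1 term: -10x^4 + 6x^2 - 1/3
order-2 term: -20x^3 + 6x
order-3 term: -20x^2 + 2
order-4 term: -10x
order-5 term: -2
the series for exp(D) f terminates at order 5
exp(D) f = -2x^5 - 10x^4 - 18x^3 - 14x^2 - (13/3)x - 4/3

the image equals g(x) = -2x^5 - 10x^4 - 18x^3 - 14x^2 - (13/3)x - 4/3


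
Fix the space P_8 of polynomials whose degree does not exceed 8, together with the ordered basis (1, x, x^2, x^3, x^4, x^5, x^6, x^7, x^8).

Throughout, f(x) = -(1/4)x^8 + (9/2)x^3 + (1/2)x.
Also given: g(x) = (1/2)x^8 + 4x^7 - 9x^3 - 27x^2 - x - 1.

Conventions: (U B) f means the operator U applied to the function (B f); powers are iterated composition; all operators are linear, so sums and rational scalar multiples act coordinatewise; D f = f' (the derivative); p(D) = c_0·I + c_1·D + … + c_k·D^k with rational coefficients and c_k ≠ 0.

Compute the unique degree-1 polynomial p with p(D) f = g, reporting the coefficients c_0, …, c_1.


D^0 f = -(1/4)x^8 + (9/2)x^3 + (1/2)x
D^1 f = -2x^7 + (27/2)x^2 + 1/2
matching coefficients of g against c_0 f + c_1 Df + … from the top degree down determines the c_i
solution: c_0 = -2, c_1 = -2

c_0 = -2, c_1 = -2


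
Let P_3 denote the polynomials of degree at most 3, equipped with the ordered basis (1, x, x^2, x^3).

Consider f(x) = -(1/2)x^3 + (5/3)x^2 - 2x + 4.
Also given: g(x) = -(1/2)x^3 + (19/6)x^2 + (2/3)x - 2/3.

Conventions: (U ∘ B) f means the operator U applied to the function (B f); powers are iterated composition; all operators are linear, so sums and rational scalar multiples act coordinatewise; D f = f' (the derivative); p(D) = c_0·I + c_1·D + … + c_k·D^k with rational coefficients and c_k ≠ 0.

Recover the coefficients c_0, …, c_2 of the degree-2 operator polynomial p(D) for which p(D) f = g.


p(D) = I − D − 2·D^2, i.e. c_0 = 1, c_1 = -1, c_2 = -2

D^0 f = -(1/2)x^3 + (5/3)x^2 - 2x + 4
D^1 f = -(3/2)x^2 + (10/3)x - 2
D^2 f = -3x + 10/3
matching coefficients of g against c_0 f + c_1 Df + … from the top degree down determines the c_i
solution: c_0 = 1, c_1 = -1, c_2 = -2


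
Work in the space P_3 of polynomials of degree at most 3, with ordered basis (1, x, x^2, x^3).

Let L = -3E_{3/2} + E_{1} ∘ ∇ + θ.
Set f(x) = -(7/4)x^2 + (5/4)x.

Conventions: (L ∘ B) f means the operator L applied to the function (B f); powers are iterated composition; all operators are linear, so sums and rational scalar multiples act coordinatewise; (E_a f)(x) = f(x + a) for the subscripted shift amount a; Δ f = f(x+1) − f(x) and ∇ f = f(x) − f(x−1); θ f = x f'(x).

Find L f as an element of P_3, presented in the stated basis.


the result is g(x) = (7/4)x^2 + (39/4)x + 91/16

E_{3/2} f = -(7/4)x^2 - 4x - 33/16
(-3E_{3/2}) f = (21/4)x^2 + 12x + 99/16
∇ f = -(7/2)x + 3
E_{1} ∇ f = -(7/2)x - 1/2
θ f = -(7/2)x^2 + (5/4)x
(-3E_{3/2} + E_{1} ∘ ∇ + θ) f = (7/4)x^2 + (39/4)x + 91/16


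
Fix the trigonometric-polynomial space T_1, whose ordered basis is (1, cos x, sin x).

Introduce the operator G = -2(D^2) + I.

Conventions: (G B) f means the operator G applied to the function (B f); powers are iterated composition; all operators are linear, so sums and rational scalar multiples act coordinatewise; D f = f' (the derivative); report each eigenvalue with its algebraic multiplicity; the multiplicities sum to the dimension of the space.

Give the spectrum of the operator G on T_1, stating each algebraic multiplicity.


image of 1: 1
image of cos x: 3cos x
image of sin x: 3sin x
the matrix is diagonal; its diagonal is (1, 3, 3)
for a triangular matrix the eigenvalues are the diagonal entries, with algebraic multiplicity their repetition count

λ = 1 (multiplicity 1), λ = 3 (multiplicity 2)


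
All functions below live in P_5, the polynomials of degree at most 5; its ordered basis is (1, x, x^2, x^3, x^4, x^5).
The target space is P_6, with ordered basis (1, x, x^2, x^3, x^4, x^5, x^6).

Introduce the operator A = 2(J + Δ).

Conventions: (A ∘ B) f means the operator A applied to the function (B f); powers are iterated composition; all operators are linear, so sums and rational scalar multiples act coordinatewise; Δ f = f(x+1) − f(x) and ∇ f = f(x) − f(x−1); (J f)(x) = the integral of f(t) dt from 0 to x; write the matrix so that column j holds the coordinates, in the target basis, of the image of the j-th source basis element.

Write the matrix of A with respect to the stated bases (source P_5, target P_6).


the matrix is [[0, 2, 2, 2, 2, 2]; [2, 0, 4, 6, 8, 10]; [0, 1, 0, 6, 12, 20]; [0, 0, 2/3, 0, 8, 20]; [0, 0, 0, 1/2, 0, 10]; [0, 0, 0, 0, 2/5, 0]; [0, 0, 0, 0, 0, 1/3]] (rows listed top to bottom)

image of 1: 2x
image of x: x^2 + 2
image of x^2: (2/3)x^3 + 4x + 2
image of x^3: (1/2)x^4 + 6x^2 + 6x + 2
image of x^4: (2/5)x^5 + 8x^3 + 12x^2 + 8x + 2
image of x^5: (1/3)x^6 + 10x^4 + 20x^3 + 20x^2 + 10x + 2
each image's coordinates form column j of the matrix


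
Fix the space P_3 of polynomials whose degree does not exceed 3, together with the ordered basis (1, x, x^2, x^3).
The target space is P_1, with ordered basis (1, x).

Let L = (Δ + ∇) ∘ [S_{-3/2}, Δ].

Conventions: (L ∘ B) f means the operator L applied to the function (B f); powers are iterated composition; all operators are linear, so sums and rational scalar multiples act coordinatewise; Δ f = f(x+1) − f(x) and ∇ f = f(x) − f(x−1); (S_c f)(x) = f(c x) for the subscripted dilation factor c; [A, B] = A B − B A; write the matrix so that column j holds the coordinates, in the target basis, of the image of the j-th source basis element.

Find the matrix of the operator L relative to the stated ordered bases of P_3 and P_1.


the matrix is [[0, 0, -15, 45/4]; [0, 0, 0, 135/2]] (rows listed top to bottom)

image of 1: 0
image of x: 0
image of x^2: -15
image of x^3: (135/2)x + 45/4
each image's coordinates form column j of the matrix


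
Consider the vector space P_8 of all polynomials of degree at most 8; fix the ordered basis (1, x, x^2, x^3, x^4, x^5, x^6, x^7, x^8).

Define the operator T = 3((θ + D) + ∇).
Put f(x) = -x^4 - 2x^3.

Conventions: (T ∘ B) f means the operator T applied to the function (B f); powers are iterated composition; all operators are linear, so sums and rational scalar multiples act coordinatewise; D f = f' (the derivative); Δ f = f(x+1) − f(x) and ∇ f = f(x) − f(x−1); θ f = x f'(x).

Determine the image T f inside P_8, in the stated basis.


the image equals g(x) = -12x^4 - 42x^3 - 18x^2 + 6x - 3

θ f = -4x^4 - 6x^3
D f = -4x^3 - 6x^2
(θ + D) f = -4x^4 - 10x^3 - 6x^2
∇ f = -4x^3 + 2x - 1
((θ + D) + ∇) f = -4x^4 - 14x^3 - 6x^2 + 2x - 1
(3((θ + D) + ∇)) f = -12x^4 - 42x^3 - 18x^2 + 6x - 3


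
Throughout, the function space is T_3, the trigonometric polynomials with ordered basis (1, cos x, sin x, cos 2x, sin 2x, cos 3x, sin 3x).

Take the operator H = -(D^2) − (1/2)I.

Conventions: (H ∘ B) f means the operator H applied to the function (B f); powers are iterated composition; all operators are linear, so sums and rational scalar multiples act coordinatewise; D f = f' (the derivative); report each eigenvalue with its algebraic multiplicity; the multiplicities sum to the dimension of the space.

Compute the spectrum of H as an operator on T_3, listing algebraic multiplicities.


λ = -1/2 (multiplicity 1), λ = 1/2 (multiplicity 2), λ = 7/2 (multiplicity 2), λ = 17/2 (multiplicity 2)

image of 1: -1/2
image of cos x: (1/2)cos x
image of sin x: (1/2)sin x
image of cos 2x: (7/2)cos 2x
image of sin 2x: (7/2)sin 2x
image of cos 3x: (17/2)cos 3x
image of sin 3x: (17/2)sin 3x
the matrix is diagonal; its diagonal is (-1/2, 1/2, 1/2, 7/2, 7/2, 17/2, 17/2)
for a triangular matrix the eigenvalues are the diagonal entries, with algebraic multiplicity their repetition count


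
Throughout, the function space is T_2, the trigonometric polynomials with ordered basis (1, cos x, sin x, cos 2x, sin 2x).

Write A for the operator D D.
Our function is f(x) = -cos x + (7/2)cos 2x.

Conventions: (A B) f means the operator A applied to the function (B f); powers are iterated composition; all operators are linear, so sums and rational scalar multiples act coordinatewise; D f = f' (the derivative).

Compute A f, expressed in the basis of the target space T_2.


D f = sin x - 7sin 2x
D D f = cos x - 14cos 2x

the result is g(x) = cos x - 14cos 2x


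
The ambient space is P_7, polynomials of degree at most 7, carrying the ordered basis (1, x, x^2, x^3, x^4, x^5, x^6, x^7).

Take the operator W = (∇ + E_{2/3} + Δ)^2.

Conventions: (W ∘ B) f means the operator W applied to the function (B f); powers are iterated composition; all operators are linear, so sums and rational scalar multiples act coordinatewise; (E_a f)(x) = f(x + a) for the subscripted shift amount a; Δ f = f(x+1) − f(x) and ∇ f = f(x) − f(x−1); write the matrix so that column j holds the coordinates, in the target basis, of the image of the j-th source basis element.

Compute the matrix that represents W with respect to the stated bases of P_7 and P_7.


image of 1: 1
image of x: x + 16/3
image of x^2: x^2 + (32/3)x + 136/9
image of x^3: x^3 + 16x^2 + (136/3)x + 316/27
image of x^4: x^4 + (64/3)x^3 + (272/3)x^2 + (1264/27)x + 4096/81
image of x^5: x^5 + (80/3)x^4 + (1360/9)x^3 + (3160/27)x^2 + (20480/81)x + 7276/243
image of x^6: x^6 + 32x^5 + (680/3)x^4 + (6320/27)x^3 + (20480/27)x^2 + (14552/81)x + 128656/729
image of x^7: x^7 + (112/3)x^6 + (952/3)x^5 + (11060/27)x^4 + (143360/81)x^3 + (50932/81)x^2 + (900592/729)x + 172636/2187
each image's coordinates form column j of the matrix

the matrix is [[1, 16/3, 136/9, 316/27, 4096/81, 7276/243, 128656/729, 172636/2187]; [0, 1, 32/3, 136/3, 1264/27, 20480/81, 14552/81, 900592/729]; [0, 0, 1, 16, 272/3, 3160/27, 20480/27, 50932/81]; [0, 0, 0, 1, 64/3, 1360/9, 6320/27, 143360/81]; [0, 0, 0, 0, 1, 80/3, 680/3, 11060/27]; [0, 0, 0, 0, 0, 1, 32, 952/3]; [0, 0, 0, 0, 0, 0, 1, 112/3]; [0, 0, 0, 0, 0, 0, 0, 1]] (rows listed top to bottom)


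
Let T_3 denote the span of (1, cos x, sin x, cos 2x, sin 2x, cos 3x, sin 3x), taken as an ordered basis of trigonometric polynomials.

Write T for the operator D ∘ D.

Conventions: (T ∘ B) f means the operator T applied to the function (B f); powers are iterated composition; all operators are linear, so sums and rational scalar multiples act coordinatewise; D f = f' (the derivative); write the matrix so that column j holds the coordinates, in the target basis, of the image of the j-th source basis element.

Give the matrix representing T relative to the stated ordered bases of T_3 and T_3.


image of 1: 0
image of cos x: -cos x
image of sin x: -sin x
image of cos 2x: -4cos 2x
image of sin 2x: -4sin 2x
image of cos 3x: -9cos 3x
image of sin 3x: -9sin 3x
each image's coordinates form column j of the matrix

the matrix is [[0, 0, 0, 0, 0, 0, 0]; [0, -1, 0, 0, 0, 0, 0]; [0, 0, -1, 0, 0, 0, 0]; [0, 0, 0, -4, 0, 0, 0]; [0, 0, 0, 0, -4, 0, 0]; [0, 0, 0, 0, 0, -9, 0]; [0, 0, 0, 0, 0, 0, -9]] (rows listed top to bottom)


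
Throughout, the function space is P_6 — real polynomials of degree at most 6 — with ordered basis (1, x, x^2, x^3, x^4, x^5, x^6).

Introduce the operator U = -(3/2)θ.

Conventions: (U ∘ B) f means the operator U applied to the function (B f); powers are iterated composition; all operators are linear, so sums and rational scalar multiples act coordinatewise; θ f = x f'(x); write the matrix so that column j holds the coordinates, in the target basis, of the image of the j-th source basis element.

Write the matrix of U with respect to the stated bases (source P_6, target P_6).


image of 1: 0
image of x: -(3/2)x
image of x^2: -3x^2
image of x^3: -(9/2)x^3
image of x^4: -6x^4
image of x^5: -(15/2)x^5
image of x^6: -9x^6
each image's coordinates form column j of the matrix

the matrix is [[0, 0, 0, 0, 0, 0, 0]; [0, -3/2, 0, 0, 0, 0, 0]; [0, 0, -3, 0, 0, 0, 0]; [0, 0, 0, -9/2, 0, 0, 0]; [0, 0, 0, 0, -6, 0, 0]; [0, 0, 0, 0, 0, -15/2, 0]; [0, 0, 0, 0, 0, 0, -9]] (rows listed top to bottom)


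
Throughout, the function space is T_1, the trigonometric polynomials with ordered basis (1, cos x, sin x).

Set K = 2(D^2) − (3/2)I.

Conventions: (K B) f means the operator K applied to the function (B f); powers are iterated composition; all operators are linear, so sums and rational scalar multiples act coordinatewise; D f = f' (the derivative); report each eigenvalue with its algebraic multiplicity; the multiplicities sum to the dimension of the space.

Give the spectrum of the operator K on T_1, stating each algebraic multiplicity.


image of 1: -3/2
image of cos x: -(7/2)cos x
image of sin x: -(7/2)sin x
the matrix is diagonal; its diagonal is (-3/2, -7/2, -7/2)
for a triangular matrix the eigenvalues are the diagonal entries, with algebraic multiplicity their repetition count

λ = -7/2 (multiplicity 2), λ = -3/2 (multiplicity 1)


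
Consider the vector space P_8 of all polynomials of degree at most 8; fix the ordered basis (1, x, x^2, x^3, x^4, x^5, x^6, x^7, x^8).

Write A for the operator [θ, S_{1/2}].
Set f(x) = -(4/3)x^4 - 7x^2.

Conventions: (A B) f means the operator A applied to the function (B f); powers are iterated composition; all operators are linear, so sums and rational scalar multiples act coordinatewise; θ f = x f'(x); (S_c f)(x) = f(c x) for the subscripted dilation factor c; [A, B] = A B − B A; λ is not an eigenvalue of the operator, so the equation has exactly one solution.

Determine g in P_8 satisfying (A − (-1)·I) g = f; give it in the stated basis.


write g with unknown coordinates in the stated basis and equate coefficients in (A − (-1)·I) g = f
solving from the highest basis element down gives g = -(4/3)x^4 - 7x^2
check: A g = 0
so A g − (-1)·g = -(4/3)x^4 - 7x^2 = f ✓

the image equals g(x) = -(4/3)x^4 - 7x^2


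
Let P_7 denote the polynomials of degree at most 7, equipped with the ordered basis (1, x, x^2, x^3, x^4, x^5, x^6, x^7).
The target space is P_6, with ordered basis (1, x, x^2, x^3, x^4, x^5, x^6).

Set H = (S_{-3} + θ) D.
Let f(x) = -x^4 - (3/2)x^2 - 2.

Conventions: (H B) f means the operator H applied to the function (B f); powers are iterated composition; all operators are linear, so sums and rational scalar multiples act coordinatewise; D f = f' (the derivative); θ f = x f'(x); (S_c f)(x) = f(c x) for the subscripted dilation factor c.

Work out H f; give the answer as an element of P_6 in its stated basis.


D f = -4x^3 - 3x
S_{-3} D f = 108x^3 + 9x
θ D f = -12x^3 - 3x
(S_{-3} + θ) D f = 96x^3 + 6x

the result is g(x) = 96x^3 + 6x


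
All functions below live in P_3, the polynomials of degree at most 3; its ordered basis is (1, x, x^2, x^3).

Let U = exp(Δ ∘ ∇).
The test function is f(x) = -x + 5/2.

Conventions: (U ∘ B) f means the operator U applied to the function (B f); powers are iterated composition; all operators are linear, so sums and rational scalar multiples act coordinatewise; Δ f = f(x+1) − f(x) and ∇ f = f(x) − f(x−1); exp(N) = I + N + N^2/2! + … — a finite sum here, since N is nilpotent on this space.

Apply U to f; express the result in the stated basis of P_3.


the series for exp(Δ ∘ ∇) f terminates at order 0
exp(Δ ∘ ∇) f = -x + 5/2

the result is g(x) = -x + 5/2


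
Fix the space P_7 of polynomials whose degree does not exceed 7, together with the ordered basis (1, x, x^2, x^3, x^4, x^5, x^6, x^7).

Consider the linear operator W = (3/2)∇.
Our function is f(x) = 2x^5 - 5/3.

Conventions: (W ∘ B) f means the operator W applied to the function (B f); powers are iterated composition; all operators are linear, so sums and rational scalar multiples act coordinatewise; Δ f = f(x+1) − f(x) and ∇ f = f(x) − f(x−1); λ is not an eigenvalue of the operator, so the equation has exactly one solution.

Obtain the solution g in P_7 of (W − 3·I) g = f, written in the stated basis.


write g with unknown coordinates in the stated basis and equate coefficients in (W − 3·I) g = f
solving from the highest basis element down gives g = -(2/3)x^5 - (5/3)x^4 + (5/3)x^2 + 2/9
check: W g = -5x^4 + 5x^2 - 1
so W g − 3·g = 2x^5 - 5/3 = f ✓

the result is g(x) = -(2/3)x^5 - (5/3)x^4 + (5/3)x^2 + 2/9


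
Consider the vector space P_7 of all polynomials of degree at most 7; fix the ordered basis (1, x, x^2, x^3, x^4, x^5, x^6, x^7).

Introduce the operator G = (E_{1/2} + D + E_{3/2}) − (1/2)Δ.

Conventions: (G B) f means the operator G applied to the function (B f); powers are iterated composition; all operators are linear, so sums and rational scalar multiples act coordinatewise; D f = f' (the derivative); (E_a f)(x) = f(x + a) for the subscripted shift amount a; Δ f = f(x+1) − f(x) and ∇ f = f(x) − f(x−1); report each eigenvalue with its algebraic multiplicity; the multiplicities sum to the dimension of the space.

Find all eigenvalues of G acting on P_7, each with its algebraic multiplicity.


λ = 2 (multiplicity 8)

image of 1: 2
image of x: 2x + 5/2
image of x^2: 2x^2 + 5x + 2
image of x^3: 2x^3 + (15/2)x^2 + 6x + 3
image of x^4: 2x^4 + 10x^3 + 12x^2 + 12x + 37/8
image of x^5: 2x^5 + (25/2)x^4 + 20x^3 + 30x^2 + (185/8)x + 57/8
image of x^6: 2x^6 + 15x^5 + 30x^4 + 60x^3 + (555/8)x^2 + (171/4)x + 349/32
image of x^7: 2x^7 + (35/2)x^6 + 42x^5 + 105x^4 + (1295/8)x^3 + (1197/8)x^2 + (2443/32)x + 531/32
the matrix is upper triangular; its diagonal is (2, 2, 2, 2, 2, 2, 2, 2)
for a triangular matrix the eigenvalues are the diagonal entries, with algebraic multiplicity their repetition count


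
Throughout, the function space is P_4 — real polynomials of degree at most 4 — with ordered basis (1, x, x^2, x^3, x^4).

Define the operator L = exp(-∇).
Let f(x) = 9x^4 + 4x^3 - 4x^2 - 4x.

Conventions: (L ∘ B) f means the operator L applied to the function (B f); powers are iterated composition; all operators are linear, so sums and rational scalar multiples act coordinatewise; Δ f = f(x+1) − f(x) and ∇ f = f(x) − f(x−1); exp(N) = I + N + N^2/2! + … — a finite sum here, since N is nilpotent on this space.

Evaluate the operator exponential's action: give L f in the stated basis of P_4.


the result is g(x) = 9x^4 - 32x^3 + 92x^2 - 152x + 111

order-1 term: -36x^3 + 42x^2 - 16x + 5
order-2 term: 54x^2 - 96x + 47
order-3 term: -36x + 50
order-4 term: 9
the series for exp(-∇) f terminates at order 4
exp(-∇) f = 9x^4 - 32x^3 + 92x^2 - 152x + 111


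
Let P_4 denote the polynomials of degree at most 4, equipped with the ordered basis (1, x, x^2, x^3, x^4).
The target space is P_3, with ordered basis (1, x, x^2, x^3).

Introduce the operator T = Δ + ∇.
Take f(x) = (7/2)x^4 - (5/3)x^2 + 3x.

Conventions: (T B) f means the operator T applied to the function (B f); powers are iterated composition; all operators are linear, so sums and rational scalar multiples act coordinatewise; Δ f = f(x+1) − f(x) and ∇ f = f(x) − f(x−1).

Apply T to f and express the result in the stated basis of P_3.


Δ f = 14x^3 + 21x^2 + (32/3)x + 29/6
∇ f = 14x^3 - 21x^2 + (32/3)x + 7/6
(Δ + ∇) f = 28x^3 + (64/3)x + 6

the image equals g(x) = 28x^3 + (64/3)x + 6


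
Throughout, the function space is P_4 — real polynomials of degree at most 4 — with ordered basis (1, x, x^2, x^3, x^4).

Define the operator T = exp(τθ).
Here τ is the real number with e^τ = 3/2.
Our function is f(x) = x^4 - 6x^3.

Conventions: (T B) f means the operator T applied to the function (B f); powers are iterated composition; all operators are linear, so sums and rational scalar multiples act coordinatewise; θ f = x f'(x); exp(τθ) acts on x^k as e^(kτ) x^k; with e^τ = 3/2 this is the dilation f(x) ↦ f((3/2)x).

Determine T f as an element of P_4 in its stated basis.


exp(τθ) x^k = e^(kτ) x^k; with e^τ = 3/2 this sends x^k to (3/2)^k x^k
x^3 ↦ 27/8 x^3
x^4 ↦ 81/16 x^4
applying this coordinatewise to f: exp(τθ) f = (81/16)x^4 - (81/4)x^3

the image equals g(x) = (81/16)x^4 - (81/4)x^3


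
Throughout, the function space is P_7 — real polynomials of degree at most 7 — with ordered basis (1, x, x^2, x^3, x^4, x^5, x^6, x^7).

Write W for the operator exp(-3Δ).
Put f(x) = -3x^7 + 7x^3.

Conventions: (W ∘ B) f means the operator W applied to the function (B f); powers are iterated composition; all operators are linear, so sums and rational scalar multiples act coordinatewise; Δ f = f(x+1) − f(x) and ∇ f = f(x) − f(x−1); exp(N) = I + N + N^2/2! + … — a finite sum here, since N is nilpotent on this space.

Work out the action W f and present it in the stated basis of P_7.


order-1 term: 63x^6 + 189x^5 + 315x^4 + 315x^3 + 126x^2 - 12
order-2 term: -567x^5 - 2835x^4 - 6615x^3 - 8505x^2 - 5670x - 1512
order-3 term: 2835x^4 + 17010x^3 + 42525x^2 + 51030x + 24192
order-4 term: -8505x^3 - 51030x^2 - 110565x - 85050
order-5 term: 15309x^2 + 76545x + 102060
order-6 term: -15309x - 45927
order-7 term: 6561
the series for exp(-3Δ) f terminates at order 7
exp(-3Δ) f = -3x^7 + 63x^6 - 378x^5 + 315x^4 + 2212x^3 - 1575x^2 - 3969x + 312

the image equals g(x) = -3x^7 + 63x^6 - 378x^5 + 315x^4 + 2212x^3 - 1575x^2 - 3969x + 312


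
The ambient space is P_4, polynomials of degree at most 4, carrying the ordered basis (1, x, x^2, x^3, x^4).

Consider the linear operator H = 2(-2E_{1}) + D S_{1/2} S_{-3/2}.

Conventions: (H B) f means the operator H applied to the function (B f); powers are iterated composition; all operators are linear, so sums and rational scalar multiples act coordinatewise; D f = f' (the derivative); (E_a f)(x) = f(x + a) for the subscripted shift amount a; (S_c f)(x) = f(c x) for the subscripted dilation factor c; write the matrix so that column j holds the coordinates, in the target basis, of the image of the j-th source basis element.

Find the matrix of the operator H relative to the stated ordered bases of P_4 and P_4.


the matrix is [[-4, -19/4, -4, -4, -4]; [0, -4, -55/8, -12, -16]; [0, 0, -4, -849/64, -24]; [0, 0, 0, -4, -943/64]; [0, 0, 0, 0, -4]] (rows listed top to bottom)

image of 1: -4
image of x: -4x - 19/4
image of x^2: -4x^2 - (55/8)x - 4
image of x^3: -4x^3 - (849/64)x^2 - 12x - 4
image of x^4: -4x^4 - (943/64)x^3 - 24x^2 - 16x - 4
each image's coordinates form column j of the matrix


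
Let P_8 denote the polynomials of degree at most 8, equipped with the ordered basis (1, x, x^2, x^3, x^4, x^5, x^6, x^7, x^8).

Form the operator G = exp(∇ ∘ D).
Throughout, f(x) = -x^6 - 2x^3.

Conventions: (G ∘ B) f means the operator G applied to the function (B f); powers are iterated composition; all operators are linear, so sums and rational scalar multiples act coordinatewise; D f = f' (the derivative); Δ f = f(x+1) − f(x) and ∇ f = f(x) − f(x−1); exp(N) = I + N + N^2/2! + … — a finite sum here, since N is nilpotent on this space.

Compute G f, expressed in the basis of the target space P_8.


order-1 term: -30x^4 + 60x^3 - 60x^2 + 18x
order-2 term: -180x^2 + 360x - 210
order-3 term: -120
the series for exp(∇ ∘ D) f terminates at order 3
exp(∇ ∘ D) f = -x^6 - 30x^4 + 58x^3 - 240x^2 + 378x - 330

the image equals g(x) = -x^6 - 30x^4 + 58x^3 - 240x^2 + 378x - 330


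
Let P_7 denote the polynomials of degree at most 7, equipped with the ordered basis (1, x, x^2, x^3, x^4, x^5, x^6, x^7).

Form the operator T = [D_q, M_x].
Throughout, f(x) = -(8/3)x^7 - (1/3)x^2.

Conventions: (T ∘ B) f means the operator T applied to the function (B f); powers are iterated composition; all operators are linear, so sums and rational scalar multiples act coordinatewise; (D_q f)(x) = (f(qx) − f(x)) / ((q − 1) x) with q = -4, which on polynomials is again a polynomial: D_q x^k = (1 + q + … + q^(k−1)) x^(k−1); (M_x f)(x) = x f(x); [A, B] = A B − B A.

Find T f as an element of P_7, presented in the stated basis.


g(x) = (131072/3)x^7 - (16/3)x^2

M_x f = -(8/3)x^8 - (1/3)x^3
D_q M_x f = 34952x^7 - (13/3)x^2
D_q f = -(26216/3)x^6 + x
M_x D_q f = -(26216/3)x^7 + x^2
[D_q, M_x] f = (131072/3)x^7 - (16/3)x^2


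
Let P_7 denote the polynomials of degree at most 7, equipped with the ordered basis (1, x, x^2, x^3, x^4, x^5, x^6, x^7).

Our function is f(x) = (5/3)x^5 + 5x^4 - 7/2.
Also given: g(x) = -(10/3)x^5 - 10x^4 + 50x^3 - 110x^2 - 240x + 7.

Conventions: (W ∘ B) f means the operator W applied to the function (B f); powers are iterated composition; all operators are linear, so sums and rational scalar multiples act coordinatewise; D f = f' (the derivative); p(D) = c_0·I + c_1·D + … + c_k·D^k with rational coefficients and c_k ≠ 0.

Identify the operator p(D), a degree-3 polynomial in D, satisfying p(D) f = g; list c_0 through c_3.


c_0 = -2, c_1 = 0, c_2 = 3/2, c_3 = -2

D^0 f = (5/3)x^5 + 5x^4 - 7/2
D^1 f = (25/3)x^4 + 20x^3
D^2 f = (100/3)x^3 + 60x^2
D^3 f = 100x^2 + 120x
matching coefficients of g against c_0 f + c_1 Df + … from the top degree down determines the c_i
solution: c_0 = -2, c_1 = 0, c_2 = 3/2, c_3 = -2


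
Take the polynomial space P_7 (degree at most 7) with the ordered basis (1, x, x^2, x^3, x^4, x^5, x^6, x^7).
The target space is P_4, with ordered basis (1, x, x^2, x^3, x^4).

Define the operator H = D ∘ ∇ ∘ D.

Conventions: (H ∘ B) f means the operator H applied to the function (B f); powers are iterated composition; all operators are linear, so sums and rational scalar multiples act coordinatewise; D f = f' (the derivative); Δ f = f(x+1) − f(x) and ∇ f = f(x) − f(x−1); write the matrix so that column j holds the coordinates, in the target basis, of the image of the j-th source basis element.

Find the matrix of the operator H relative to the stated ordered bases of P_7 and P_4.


the matrix is [[0, 0, 0, 6, -12, 20, -30, 42]; [0, 0, 0, 0, 24, -60, 120, -210]; [0, 0, 0, 0, 0, 60, -180, 420]; [0, 0, 0, 0, 0, 0, 120, -420]; [0, 0, 0, 0, 0, 0, 0, 210]] (rows listed top to bottom)

image of 1: 0
image of x: 0
image of x^2: 0
image of x^3: 6
image of x^4: 24x - 12
image of x^5: 60x^2 - 60x + 20
image of x^6: 120x^3 - 180x^2 + 120x - 30
image of x^7: 210x^4 - 420x^3 + 420x^2 - 210x + 42
each image's coordinates form column j of the matrix


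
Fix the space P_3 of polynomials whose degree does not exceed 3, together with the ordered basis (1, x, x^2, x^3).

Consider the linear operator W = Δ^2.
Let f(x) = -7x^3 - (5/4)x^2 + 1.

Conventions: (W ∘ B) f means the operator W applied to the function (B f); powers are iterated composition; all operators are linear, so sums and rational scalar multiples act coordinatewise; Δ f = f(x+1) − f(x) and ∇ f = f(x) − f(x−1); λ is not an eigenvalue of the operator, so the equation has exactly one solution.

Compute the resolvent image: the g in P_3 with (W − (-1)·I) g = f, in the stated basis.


write g with unknown coordinates in the stated basis and equate coefficients in (W − (-1)·I) g = f
solving from the highest basis element down gives g = -7x^3 - (5/4)x^2 + 42x + 91/2
check: W g = -42x - 89/2
so W g − (-1)·g = -7x^3 - (5/4)x^2 + 1 = f ✓

g(x) = -7x^3 - (5/4)x^2 + 42x + 91/2


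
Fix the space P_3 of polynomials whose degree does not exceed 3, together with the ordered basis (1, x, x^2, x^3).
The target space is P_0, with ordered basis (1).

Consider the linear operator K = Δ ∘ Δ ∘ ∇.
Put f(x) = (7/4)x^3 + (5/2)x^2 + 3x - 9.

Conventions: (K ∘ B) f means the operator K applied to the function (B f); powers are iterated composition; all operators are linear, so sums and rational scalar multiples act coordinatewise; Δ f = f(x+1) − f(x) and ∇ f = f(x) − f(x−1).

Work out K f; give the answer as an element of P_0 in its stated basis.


g(x) = 21/2

∇ f = (21/4)x^2 - (1/4)x + 9/4
Δ ∇ f = (21/2)x + 5
Δ Δ ∇ f = 21/2


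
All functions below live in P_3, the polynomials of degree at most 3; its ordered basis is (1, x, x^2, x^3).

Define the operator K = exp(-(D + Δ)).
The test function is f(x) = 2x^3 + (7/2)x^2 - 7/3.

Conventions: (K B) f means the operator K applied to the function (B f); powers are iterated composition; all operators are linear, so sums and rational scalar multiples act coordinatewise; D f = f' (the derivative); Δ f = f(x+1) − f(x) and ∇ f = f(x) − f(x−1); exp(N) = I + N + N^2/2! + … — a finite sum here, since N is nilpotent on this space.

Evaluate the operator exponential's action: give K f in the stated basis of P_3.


order-1 term: -12x^2 - 20x - 11/2
order-2 term: 24x + 26
order-3 term: -16
the series for exp(-(D + Δ)) f terminates at order 3
exp(-(D + Δ)) f = 2x^3 - (17/2)x^2 + 4x + 13/6

the image equals g(x) = 2x^3 - (17/2)x^2 + 4x + 13/6


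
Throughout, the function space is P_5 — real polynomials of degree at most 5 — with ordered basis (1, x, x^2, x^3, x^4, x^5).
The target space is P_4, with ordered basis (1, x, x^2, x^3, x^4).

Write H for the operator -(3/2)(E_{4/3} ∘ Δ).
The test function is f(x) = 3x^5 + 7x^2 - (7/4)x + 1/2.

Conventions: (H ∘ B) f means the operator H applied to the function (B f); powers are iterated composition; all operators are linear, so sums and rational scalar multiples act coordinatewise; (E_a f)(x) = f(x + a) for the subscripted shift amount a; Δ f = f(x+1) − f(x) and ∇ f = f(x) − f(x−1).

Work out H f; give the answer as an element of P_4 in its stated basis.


g(x) = -(45/2)x^4 - 165x^3 - 465x^2 - (3701/6)x - 23627/72

Δ f = 15x^4 + 30x^3 + 30x^2 + 29x + 33/4
E_{4/3} Δ f = 15x^4 + 110x^3 + 310x^2 + (3701/9)x + 23627/108
(-(3/2)(E_{4/3} ∘ Δ)) f = -(45/2)x^4 - 165x^3 - 465x^2 - (3701/6)x - 23627/72


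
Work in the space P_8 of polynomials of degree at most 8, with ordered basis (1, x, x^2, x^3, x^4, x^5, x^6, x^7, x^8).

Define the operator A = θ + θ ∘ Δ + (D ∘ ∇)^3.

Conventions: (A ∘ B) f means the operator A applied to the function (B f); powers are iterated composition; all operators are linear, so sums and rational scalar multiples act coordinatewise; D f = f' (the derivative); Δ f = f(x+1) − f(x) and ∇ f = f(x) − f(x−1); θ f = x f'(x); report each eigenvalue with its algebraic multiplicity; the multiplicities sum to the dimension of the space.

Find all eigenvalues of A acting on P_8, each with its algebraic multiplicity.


image of 1: 0
image of x: x
image of x^2: 2x^2 + 2x
image of x^3: 3x^3 + 6x^2 + 3x
image of x^4: 4x^4 + 12x^3 + 12x^2 + 4x
image of x^5: 5x^5 + 20x^4 + 30x^3 + 20x^2 + 5x
image of x^6: 6x^6 + 30x^5 + 60x^4 + 60x^3 + 30x^2 + 6x + 720
image of x^7: 7x^7 + 42x^6 + 105x^5 + 140x^4 + 105x^3 + 42x^2 + 5047x - 7560
image of x^8: 8x^8 + 56x^7 + 168x^6 + 280x^5 + 280x^4 + 168x^3 + 20216x^2 - 60472x + 50400
the matrix is upper triangular; its diagonal is (0, 1, 2, 3, 4, 5, 6, 7, 8)
for a triangular matrix the eigenvalues are the diagonal entries, with algebraic multiplicity their repetition count

λ = 0 (multiplicity 1), λ = 1 (multiplicity 1), λ = 2 (multiplicity 1), λ = 3 (multiplicity 1), λ = 4 (multiplicity 1), λ = 5 (multiplicity 1), λ = 6 (multiplicity 1), λ = 7 (multiplicity 1), λ = 8 (multiplicity 1)


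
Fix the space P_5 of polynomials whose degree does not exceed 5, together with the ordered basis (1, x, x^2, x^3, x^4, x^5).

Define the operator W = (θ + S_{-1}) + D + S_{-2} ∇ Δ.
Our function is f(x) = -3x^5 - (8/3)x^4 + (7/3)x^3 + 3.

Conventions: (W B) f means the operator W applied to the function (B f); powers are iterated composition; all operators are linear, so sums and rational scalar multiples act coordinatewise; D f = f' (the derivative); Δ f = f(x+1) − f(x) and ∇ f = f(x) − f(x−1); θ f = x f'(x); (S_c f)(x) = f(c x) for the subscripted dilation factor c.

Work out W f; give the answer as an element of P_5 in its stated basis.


θ f = -15x^5 - (32/3)x^4 + 7x^3
S_{-1} f = 3x^5 - (8/3)x^4 - (7/3)x^3 + 3
(θ + S_{-1}) f = -12x^5 - (40/3)x^4 + (14/3)x^3 + 3
D f = -15x^4 - (32/3)x^3 + 7x^2
Δ f = -15x^4 - (122/3)x^3 - 39x^2 - (56/3)x - 10/3
∇ Δ f = -60x^3 - 32x^2 - 16x - 16/3
S_{-2} ∇ Δ f = 480x^3 - 128x^2 + 32x - 16/3
((θ + S_{-1}) + D + S_{-2} ∇ Δ) f = -12x^5 - (85/3)x^4 + 474x^3 - 121x^2 + 32x - 7/3

the result is g(x) = -12x^5 - (85/3)x^4 + 474x^3 - 121x^2 + 32x - 7/3


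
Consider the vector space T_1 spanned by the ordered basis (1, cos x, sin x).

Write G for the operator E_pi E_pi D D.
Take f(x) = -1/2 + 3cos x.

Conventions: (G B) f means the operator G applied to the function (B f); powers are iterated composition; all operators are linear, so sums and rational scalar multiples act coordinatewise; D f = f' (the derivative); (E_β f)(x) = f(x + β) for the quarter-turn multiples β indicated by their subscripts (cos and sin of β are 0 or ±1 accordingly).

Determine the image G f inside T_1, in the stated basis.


D f = -3sin x
D D f = -3cos x
E_pi D D f = 3cos x
E_pi (E_pi D D) f = -3cos x

the result is g(x) = -3cos x


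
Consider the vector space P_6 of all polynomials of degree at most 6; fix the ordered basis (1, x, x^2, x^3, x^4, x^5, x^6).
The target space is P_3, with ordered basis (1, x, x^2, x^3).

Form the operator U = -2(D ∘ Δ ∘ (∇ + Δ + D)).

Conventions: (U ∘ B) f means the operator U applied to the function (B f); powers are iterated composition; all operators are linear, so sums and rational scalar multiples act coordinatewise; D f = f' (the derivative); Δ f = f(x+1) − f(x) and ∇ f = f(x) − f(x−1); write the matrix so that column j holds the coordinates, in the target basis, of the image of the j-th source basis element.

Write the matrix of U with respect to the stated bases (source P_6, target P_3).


image of 1: 0
image of x: 0
image of x^2: 0
image of x^3: -36
image of x^4: -144x - 72
image of x^5: -360x^2 - 360x - 200
image of x^6: -720x^3 - 1080x^2 - 1200x - 420
each image's coordinates form column j of the matrix

the matrix is [[0, 0, 0, -36, -72, -200, -420]; [0, 0, 0, 0, -144, -360, -1200]; [0, 0, 0, 0, 0, -360, -1080]; [0, 0, 0, 0, 0, 0, -720]] (rows listed top to bottom)


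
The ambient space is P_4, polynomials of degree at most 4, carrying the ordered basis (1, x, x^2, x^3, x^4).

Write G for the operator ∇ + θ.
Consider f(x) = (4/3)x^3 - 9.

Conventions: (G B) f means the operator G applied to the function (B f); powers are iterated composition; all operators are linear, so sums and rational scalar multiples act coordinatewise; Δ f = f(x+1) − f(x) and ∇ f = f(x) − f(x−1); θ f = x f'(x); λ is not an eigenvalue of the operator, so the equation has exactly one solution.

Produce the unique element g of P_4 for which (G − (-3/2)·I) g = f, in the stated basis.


the image equals g(x) = (8/27)x^3 - (16/63)x^2 + (176/315)x - 19106/2835

write g with unknown coordinates in the stated basis and equate coefficients in (G − (-3/2)·I) g = f
solving from the highest basis element down gives g = (8/27)x^3 - (16/63)x^2 + (176/315)x - 19106/2835
check: G g = (8/9)x^3 + (8/21)x^2 - (88/105)x + 1048/945
so G g − (-3/2)·g = (4/3)x^3 - 9 = f ✓
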